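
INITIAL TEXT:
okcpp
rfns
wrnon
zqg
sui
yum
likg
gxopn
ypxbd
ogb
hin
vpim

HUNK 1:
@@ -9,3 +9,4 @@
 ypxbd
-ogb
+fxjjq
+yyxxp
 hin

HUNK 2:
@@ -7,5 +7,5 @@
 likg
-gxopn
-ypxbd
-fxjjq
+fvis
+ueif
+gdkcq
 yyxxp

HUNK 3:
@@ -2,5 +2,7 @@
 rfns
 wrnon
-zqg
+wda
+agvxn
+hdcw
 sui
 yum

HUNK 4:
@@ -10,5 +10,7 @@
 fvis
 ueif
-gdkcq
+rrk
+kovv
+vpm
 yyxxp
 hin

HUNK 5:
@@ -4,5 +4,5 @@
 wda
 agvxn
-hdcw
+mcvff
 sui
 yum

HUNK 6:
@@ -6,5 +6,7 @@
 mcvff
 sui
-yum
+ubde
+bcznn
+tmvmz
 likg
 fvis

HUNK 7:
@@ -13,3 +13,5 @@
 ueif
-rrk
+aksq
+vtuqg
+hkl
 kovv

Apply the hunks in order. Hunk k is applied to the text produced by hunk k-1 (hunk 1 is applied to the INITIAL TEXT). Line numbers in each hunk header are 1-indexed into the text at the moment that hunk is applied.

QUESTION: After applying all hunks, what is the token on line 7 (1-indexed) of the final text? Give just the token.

Hunk 1: at line 9 remove [ogb] add [fxjjq,yyxxp] -> 13 lines: okcpp rfns wrnon zqg sui yum likg gxopn ypxbd fxjjq yyxxp hin vpim
Hunk 2: at line 7 remove [gxopn,ypxbd,fxjjq] add [fvis,ueif,gdkcq] -> 13 lines: okcpp rfns wrnon zqg sui yum likg fvis ueif gdkcq yyxxp hin vpim
Hunk 3: at line 2 remove [zqg] add [wda,agvxn,hdcw] -> 15 lines: okcpp rfns wrnon wda agvxn hdcw sui yum likg fvis ueif gdkcq yyxxp hin vpim
Hunk 4: at line 10 remove [gdkcq] add [rrk,kovv,vpm] -> 17 lines: okcpp rfns wrnon wda agvxn hdcw sui yum likg fvis ueif rrk kovv vpm yyxxp hin vpim
Hunk 5: at line 4 remove [hdcw] add [mcvff] -> 17 lines: okcpp rfns wrnon wda agvxn mcvff sui yum likg fvis ueif rrk kovv vpm yyxxp hin vpim
Hunk 6: at line 6 remove [yum] add [ubde,bcznn,tmvmz] -> 19 lines: okcpp rfns wrnon wda agvxn mcvff sui ubde bcznn tmvmz likg fvis ueif rrk kovv vpm yyxxp hin vpim
Hunk 7: at line 13 remove [rrk] add [aksq,vtuqg,hkl] -> 21 lines: okcpp rfns wrnon wda agvxn mcvff sui ubde bcznn tmvmz likg fvis ueif aksq vtuqg hkl kovv vpm yyxxp hin vpim
Final line 7: sui

Answer: sui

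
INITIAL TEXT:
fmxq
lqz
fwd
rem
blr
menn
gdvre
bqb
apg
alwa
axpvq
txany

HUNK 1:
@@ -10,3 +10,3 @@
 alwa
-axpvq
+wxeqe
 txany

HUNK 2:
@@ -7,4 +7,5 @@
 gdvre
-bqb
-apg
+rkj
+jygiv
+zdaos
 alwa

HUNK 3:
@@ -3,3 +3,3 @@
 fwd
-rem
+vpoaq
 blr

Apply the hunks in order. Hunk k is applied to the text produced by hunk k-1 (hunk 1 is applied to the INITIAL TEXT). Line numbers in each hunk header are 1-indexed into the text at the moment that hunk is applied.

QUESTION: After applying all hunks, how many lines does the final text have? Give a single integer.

Hunk 1: at line 10 remove [axpvq] add [wxeqe] -> 12 lines: fmxq lqz fwd rem blr menn gdvre bqb apg alwa wxeqe txany
Hunk 2: at line 7 remove [bqb,apg] add [rkj,jygiv,zdaos] -> 13 lines: fmxq lqz fwd rem blr menn gdvre rkj jygiv zdaos alwa wxeqe txany
Hunk 3: at line 3 remove [rem] add [vpoaq] -> 13 lines: fmxq lqz fwd vpoaq blr menn gdvre rkj jygiv zdaos alwa wxeqe txany
Final line count: 13

Answer: 13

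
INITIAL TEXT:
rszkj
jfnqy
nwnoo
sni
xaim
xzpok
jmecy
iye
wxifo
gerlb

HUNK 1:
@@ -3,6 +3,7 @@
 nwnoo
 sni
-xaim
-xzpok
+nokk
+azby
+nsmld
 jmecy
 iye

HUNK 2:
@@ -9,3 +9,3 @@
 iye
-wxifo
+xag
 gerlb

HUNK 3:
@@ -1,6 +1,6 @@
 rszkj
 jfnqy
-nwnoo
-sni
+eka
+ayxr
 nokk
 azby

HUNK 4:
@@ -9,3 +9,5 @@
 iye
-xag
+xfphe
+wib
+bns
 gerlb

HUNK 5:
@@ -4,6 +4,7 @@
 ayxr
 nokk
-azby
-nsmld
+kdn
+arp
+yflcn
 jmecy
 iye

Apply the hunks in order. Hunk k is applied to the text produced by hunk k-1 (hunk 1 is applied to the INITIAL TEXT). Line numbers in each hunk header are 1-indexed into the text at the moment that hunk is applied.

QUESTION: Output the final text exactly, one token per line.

Hunk 1: at line 3 remove [xaim,xzpok] add [nokk,azby,nsmld] -> 11 lines: rszkj jfnqy nwnoo sni nokk azby nsmld jmecy iye wxifo gerlb
Hunk 2: at line 9 remove [wxifo] add [xag] -> 11 lines: rszkj jfnqy nwnoo sni nokk azby nsmld jmecy iye xag gerlb
Hunk 3: at line 1 remove [nwnoo,sni] add [eka,ayxr] -> 11 lines: rszkj jfnqy eka ayxr nokk azby nsmld jmecy iye xag gerlb
Hunk 4: at line 9 remove [xag] add [xfphe,wib,bns] -> 13 lines: rszkj jfnqy eka ayxr nokk azby nsmld jmecy iye xfphe wib bns gerlb
Hunk 5: at line 4 remove [azby,nsmld] add [kdn,arp,yflcn] -> 14 lines: rszkj jfnqy eka ayxr nokk kdn arp yflcn jmecy iye xfphe wib bns gerlb

Answer: rszkj
jfnqy
eka
ayxr
nokk
kdn
arp
yflcn
jmecy
iye
xfphe
wib
bns
gerlb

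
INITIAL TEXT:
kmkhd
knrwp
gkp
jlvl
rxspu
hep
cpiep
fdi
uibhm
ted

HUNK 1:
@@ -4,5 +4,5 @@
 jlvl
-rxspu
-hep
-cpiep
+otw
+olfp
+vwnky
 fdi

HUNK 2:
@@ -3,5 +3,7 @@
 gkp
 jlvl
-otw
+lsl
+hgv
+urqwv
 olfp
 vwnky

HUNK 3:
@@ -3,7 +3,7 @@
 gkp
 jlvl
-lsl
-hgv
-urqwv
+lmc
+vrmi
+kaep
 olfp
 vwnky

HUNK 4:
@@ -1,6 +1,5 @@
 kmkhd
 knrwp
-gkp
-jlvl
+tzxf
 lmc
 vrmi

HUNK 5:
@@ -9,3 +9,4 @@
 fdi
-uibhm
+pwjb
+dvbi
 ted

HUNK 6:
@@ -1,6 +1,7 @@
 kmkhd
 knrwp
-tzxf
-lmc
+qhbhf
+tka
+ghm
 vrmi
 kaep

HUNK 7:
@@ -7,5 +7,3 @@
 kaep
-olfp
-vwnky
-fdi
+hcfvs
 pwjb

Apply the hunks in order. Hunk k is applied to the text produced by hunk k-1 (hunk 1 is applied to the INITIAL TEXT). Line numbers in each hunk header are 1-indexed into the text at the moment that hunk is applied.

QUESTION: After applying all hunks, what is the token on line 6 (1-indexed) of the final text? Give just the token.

Answer: vrmi

Derivation:
Hunk 1: at line 4 remove [rxspu,hep,cpiep] add [otw,olfp,vwnky] -> 10 lines: kmkhd knrwp gkp jlvl otw olfp vwnky fdi uibhm ted
Hunk 2: at line 3 remove [otw] add [lsl,hgv,urqwv] -> 12 lines: kmkhd knrwp gkp jlvl lsl hgv urqwv olfp vwnky fdi uibhm ted
Hunk 3: at line 3 remove [lsl,hgv,urqwv] add [lmc,vrmi,kaep] -> 12 lines: kmkhd knrwp gkp jlvl lmc vrmi kaep olfp vwnky fdi uibhm ted
Hunk 4: at line 1 remove [gkp,jlvl] add [tzxf] -> 11 lines: kmkhd knrwp tzxf lmc vrmi kaep olfp vwnky fdi uibhm ted
Hunk 5: at line 9 remove [uibhm] add [pwjb,dvbi] -> 12 lines: kmkhd knrwp tzxf lmc vrmi kaep olfp vwnky fdi pwjb dvbi ted
Hunk 6: at line 1 remove [tzxf,lmc] add [qhbhf,tka,ghm] -> 13 lines: kmkhd knrwp qhbhf tka ghm vrmi kaep olfp vwnky fdi pwjb dvbi ted
Hunk 7: at line 7 remove [olfp,vwnky,fdi] add [hcfvs] -> 11 lines: kmkhd knrwp qhbhf tka ghm vrmi kaep hcfvs pwjb dvbi ted
Final line 6: vrmi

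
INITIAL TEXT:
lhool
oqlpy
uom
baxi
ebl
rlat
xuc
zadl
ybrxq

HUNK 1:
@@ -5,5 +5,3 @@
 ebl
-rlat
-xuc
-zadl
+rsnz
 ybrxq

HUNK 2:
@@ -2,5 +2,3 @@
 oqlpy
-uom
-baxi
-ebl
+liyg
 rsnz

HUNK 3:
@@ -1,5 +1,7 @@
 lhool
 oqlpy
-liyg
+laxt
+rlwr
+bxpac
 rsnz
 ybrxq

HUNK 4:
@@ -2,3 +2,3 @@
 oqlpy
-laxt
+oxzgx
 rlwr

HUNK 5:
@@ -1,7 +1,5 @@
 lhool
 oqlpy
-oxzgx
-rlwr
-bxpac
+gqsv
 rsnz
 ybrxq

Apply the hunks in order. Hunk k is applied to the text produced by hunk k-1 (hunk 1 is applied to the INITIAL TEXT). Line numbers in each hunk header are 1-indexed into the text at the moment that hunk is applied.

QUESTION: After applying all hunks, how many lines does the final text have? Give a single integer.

Answer: 5

Derivation:
Hunk 1: at line 5 remove [rlat,xuc,zadl] add [rsnz] -> 7 lines: lhool oqlpy uom baxi ebl rsnz ybrxq
Hunk 2: at line 2 remove [uom,baxi,ebl] add [liyg] -> 5 lines: lhool oqlpy liyg rsnz ybrxq
Hunk 3: at line 1 remove [liyg] add [laxt,rlwr,bxpac] -> 7 lines: lhool oqlpy laxt rlwr bxpac rsnz ybrxq
Hunk 4: at line 2 remove [laxt] add [oxzgx] -> 7 lines: lhool oqlpy oxzgx rlwr bxpac rsnz ybrxq
Hunk 5: at line 1 remove [oxzgx,rlwr,bxpac] add [gqsv] -> 5 lines: lhool oqlpy gqsv rsnz ybrxq
Final line count: 5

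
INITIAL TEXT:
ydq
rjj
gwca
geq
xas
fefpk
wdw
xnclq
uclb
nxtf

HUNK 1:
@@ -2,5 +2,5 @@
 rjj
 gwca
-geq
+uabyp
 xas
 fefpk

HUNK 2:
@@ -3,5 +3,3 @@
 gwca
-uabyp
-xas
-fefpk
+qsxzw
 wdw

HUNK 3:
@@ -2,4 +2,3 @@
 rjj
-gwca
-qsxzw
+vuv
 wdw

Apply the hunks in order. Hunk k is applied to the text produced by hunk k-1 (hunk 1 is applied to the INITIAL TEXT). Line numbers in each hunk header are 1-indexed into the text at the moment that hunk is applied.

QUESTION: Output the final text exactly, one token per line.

Answer: ydq
rjj
vuv
wdw
xnclq
uclb
nxtf

Derivation:
Hunk 1: at line 2 remove [geq] add [uabyp] -> 10 lines: ydq rjj gwca uabyp xas fefpk wdw xnclq uclb nxtf
Hunk 2: at line 3 remove [uabyp,xas,fefpk] add [qsxzw] -> 8 lines: ydq rjj gwca qsxzw wdw xnclq uclb nxtf
Hunk 3: at line 2 remove [gwca,qsxzw] add [vuv] -> 7 lines: ydq rjj vuv wdw xnclq uclb nxtf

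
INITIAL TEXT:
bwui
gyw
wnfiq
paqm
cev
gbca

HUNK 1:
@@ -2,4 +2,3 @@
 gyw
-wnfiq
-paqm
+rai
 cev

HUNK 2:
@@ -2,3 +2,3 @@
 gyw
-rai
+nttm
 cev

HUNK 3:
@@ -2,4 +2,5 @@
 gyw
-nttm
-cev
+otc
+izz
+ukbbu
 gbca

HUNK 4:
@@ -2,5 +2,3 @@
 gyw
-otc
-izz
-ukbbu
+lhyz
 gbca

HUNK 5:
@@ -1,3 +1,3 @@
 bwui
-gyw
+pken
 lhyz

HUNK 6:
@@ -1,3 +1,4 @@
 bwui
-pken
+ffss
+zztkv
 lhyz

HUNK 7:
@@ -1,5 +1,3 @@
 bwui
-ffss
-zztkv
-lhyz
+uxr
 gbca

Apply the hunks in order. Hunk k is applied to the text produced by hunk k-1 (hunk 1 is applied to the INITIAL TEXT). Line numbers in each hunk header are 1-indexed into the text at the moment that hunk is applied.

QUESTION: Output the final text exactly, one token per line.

Answer: bwui
uxr
gbca

Derivation:
Hunk 1: at line 2 remove [wnfiq,paqm] add [rai] -> 5 lines: bwui gyw rai cev gbca
Hunk 2: at line 2 remove [rai] add [nttm] -> 5 lines: bwui gyw nttm cev gbca
Hunk 3: at line 2 remove [nttm,cev] add [otc,izz,ukbbu] -> 6 lines: bwui gyw otc izz ukbbu gbca
Hunk 4: at line 2 remove [otc,izz,ukbbu] add [lhyz] -> 4 lines: bwui gyw lhyz gbca
Hunk 5: at line 1 remove [gyw] add [pken] -> 4 lines: bwui pken lhyz gbca
Hunk 6: at line 1 remove [pken] add [ffss,zztkv] -> 5 lines: bwui ffss zztkv lhyz gbca
Hunk 7: at line 1 remove [ffss,zztkv,lhyz] add [uxr] -> 3 lines: bwui uxr gbca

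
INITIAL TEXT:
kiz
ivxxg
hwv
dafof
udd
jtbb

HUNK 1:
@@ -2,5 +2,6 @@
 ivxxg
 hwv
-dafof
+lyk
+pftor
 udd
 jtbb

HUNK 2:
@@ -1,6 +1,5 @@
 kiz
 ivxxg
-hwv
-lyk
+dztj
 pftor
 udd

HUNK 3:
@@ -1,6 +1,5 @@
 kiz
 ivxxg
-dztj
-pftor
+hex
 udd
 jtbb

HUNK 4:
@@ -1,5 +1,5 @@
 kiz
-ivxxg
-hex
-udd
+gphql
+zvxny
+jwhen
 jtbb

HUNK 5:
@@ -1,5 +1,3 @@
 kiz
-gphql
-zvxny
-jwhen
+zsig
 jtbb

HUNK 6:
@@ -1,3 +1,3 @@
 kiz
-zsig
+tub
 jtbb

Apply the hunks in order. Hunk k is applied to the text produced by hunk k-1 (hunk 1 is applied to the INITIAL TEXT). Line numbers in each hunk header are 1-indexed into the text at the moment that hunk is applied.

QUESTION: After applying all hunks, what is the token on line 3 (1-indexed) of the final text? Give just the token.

Answer: jtbb

Derivation:
Hunk 1: at line 2 remove [dafof] add [lyk,pftor] -> 7 lines: kiz ivxxg hwv lyk pftor udd jtbb
Hunk 2: at line 1 remove [hwv,lyk] add [dztj] -> 6 lines: kiz ivxxg dztj pftor udd jtbb
Hunk 3: at line 1 remove [dztj,pftor] add [hex] -> 5 lines: kiz ivxxg hex udd jtbb
Hunk 4: at line 1 remove [ivxxg,hex,udd] add [gphql,zvxny,jwhen] -> 5 lines: kiz gphql zvxny jwhen jtbb
Hunk 5: at line 1 remove [gphql,zvxny,jwhen] add [zsig] -> 3 lines: kiz zsig jtbb
Hunk 6: at line 1 remove [zsig] add [tub] -> 3 lines: kiz tub jtbb
Final line 3: jtbb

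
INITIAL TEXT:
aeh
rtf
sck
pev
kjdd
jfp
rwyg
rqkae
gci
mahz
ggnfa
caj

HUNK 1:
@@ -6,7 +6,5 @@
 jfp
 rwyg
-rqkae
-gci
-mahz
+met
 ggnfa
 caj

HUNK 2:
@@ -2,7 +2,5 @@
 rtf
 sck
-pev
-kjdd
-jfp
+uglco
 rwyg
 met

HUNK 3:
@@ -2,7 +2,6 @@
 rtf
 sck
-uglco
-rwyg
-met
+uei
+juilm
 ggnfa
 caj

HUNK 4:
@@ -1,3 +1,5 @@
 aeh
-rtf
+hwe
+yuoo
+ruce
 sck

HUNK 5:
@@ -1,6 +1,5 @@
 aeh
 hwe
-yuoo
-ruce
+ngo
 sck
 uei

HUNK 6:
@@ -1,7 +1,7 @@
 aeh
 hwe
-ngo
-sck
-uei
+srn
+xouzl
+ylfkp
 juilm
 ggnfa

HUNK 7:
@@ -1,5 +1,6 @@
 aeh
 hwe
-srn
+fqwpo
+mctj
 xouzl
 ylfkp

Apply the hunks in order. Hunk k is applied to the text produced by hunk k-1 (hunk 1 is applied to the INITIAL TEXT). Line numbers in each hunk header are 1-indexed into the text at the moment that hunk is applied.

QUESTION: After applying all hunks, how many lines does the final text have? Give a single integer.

Answer: 9

Derivation:
Hunk 1: at line 6 remove [rqkae,gci,mahz] add [met] -> 10 lines: aeh rtf sck pev kjdd jfp rwyg met ggnfa caj
Hunk 2: at line 2 remove [pev,kjdd,jfp] add [uglco] -> 8 lines: aeh rtf sck uglco rwyg met ggnfa caj
Hunk 3: at line 2 remove [uglco,rwyg,met] add [uei,juilm] -> 7 lines: aeh rtf sck uei juilm ggnfa caj
Hunk 4: at line 1 remove [rtf] add [hwe,yuoo,ruce] -> 9 lines: aeh hwe yuoo ruce sck uei juilm ggnfa caj
Hunk 5: at line 1 remove [yuoo,ruce] add [ngo] -> 8 lines: aeh hwe ngo sck uei juilm ggnfa caj
Hunk 6: at line 1 remove [ngo,sck,uei] add [srn,xouzl,ylfkp] -> 8 lines: aeh hwe srn xouzl ylfkp juilm ggnfa caj
Hunk 7: at line 1 remove [srn] add [fqwpo,mctj] -> 9 lines: aeh hwe fqwpo mctj xouzl ylfkp juilm ggnfa caj
Final line count: 9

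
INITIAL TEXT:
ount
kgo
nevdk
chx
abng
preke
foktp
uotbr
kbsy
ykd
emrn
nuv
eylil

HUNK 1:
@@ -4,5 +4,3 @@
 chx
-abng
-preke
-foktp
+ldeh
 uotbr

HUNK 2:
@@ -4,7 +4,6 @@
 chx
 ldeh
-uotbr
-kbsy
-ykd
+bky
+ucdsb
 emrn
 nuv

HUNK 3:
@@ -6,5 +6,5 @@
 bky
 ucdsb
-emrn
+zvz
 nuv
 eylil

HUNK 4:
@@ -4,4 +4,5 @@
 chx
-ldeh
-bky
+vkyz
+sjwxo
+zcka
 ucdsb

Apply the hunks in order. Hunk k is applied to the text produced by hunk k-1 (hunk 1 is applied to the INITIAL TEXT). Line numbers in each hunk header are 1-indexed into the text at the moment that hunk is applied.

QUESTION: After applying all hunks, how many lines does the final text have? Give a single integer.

Answer: 11

Derivation:
Hunk 1: at line 4 remove [abng,preke,foktp] add [ldeh] -> 11 lines: ount kgo nevdk chx ldeh uotbr kbsy ykd emrn nuv eylil
Hunk 2: at line 4 remove [uotbr,kbsy,ykd] add [bky,ucdsb] -> 10 lines: ount kgo nevdk chx ldeh bky ucdsb emrn nuv eylil
Hunk 3: at line 6 remove [emrn] add [zvz] -> 10 lines: ount kgo nevdk chx ldeh bky ucdsb zvz nuv eylil
Hunk 4: at line 4 remove [ldeh,bky] add [vkyz,sjwxo,zcka] -> 11 lines: ount kgo nevdk chx vkyz sjwxo zcka ucdsb zvz nuv eylil
Final line count: 11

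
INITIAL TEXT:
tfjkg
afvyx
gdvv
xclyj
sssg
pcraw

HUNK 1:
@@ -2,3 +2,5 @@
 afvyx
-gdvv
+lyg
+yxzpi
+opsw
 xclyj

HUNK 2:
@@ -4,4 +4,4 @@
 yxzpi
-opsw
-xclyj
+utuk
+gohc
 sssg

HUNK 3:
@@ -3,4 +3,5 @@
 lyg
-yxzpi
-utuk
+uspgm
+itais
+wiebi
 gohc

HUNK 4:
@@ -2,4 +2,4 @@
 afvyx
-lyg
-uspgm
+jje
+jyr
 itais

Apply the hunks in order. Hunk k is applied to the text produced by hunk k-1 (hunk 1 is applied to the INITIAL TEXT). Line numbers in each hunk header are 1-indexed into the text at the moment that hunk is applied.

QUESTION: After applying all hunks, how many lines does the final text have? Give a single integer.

Hunk 1: at line 2 remove [gdvv] add [lyg,yxzpi,opsw] -> 8 lines: tfjkg afvyx lyg yxzpi opsw xclyj sssg pcraw
Hunk 2: at line 4 remove [opsw,xclyj] add [utuk,gohc] -> 8 lines: tfjkg afvyx lyg yxzpi utuk gohc sssg pcraw
Hunk 3: at line 3 remove [yxzpi,utuk] add [uspgm,itais,wiebi] -> 9 lines: tfjkg afvyx lyg uspgm itais wiebi gohc sssg pcraw
Hunk 4: at line 2 remove [lyg,uspgm] add [jje,jyr] -> 9 lines: tfjkg afvyx jje jyr itais wiebi gohc sssg pcraw
Final line count: 9

Answer: 9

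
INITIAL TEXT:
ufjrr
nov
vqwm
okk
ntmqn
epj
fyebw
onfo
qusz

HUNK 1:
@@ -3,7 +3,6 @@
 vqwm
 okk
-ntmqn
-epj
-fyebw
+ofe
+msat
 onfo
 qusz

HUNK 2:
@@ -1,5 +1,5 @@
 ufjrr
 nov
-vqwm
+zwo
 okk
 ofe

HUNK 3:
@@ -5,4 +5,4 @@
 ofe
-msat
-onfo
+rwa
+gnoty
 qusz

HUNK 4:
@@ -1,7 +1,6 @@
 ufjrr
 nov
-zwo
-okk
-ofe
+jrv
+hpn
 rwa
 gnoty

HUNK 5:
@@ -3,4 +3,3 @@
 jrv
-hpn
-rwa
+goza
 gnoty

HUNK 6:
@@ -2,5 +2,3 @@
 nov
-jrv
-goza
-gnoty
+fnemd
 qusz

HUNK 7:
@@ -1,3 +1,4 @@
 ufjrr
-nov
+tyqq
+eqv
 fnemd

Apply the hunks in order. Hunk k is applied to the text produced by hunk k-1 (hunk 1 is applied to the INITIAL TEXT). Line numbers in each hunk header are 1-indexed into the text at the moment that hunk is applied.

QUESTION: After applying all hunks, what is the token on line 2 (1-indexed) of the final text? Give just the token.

Answer: tyqq

Derivation:
Hunk 1: at line 3 remove [ntmqn,epj,fyebw] add [ofe,msat] -> 8 lines: ufjrr nov vqwm okk ofe msat onfo qusz
Hunk 2: at line 1 remove [vqwm] add [zwo] -> 8 lines: ufjrr nov zwo okk ofe msat onfo qusz
Hunk 3: at line 5 remove [msat,onfo] add [rwa,gnoty] -> 8 lines: ufjrr nov zwo okk ofe rwa gnoty qusz
Hunk 4: at line 1 remove [zwo,okk,ofe] add [jrv,hpn] -> 7 lines: ufjrr nov jrv hpn rwa gnoty qusz
Hunk 5: at line 3 remove [hpn,rwa] add [goza] -> 6 lines: ufjrr nov jrv goza gnoty qusz
Hunk 6: at line 2 remove [jrv,goza,gnoty] add [fnemd] -> 4 lines: ufjrr nov fnemd qusz
Hunk 7: at line 1 remove [nov] add [tyqq,eqv] -> 5 lines: ufjrr tyqq eqv fnemd qusz
Final line 2: tyqq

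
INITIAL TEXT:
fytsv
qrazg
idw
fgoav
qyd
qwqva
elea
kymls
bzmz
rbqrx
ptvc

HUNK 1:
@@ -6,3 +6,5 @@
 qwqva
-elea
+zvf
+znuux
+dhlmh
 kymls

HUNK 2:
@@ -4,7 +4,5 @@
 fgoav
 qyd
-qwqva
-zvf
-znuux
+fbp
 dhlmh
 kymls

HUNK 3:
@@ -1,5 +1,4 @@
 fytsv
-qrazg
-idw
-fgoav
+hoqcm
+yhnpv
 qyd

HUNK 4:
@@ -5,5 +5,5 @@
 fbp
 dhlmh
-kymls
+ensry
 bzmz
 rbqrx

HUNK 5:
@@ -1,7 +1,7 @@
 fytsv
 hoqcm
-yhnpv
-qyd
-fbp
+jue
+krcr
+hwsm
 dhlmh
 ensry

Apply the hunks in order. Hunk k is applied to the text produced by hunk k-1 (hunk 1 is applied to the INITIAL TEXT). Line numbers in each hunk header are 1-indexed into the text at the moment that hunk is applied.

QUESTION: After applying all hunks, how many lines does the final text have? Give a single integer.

Hunk 1: at line 6 remove [elea] add [zvf,znuux,dhlmh] -> 13 lines: fytsv qrazg idw fgoav qyd qwqva zvf znuux dhlmh kymls bzmz rbqrx ptvc
Hunk 2: at line 4 remove [qwqva,zvf,znuux] add [fbp] -> 11 lines: fytsv qrazg idw fgoav qyd fbp dhlmh kymls bzmz rbqrx ptvc
Hunk 3: at line 1 remove [qrazg,idw,fgoav] add [hoqcm,yhnpv] -> 10 lines: fytsv hoqcm yhnpv qyd fbp dhlmh kymls bzmz rbqrx ptvc
Hunk 4: at line 5 remove [kymls] add [ensry] -> 10 lines: fytsv hoqcm yhnpv qyd fbp dhlmh ensry bzmz rbqrx ptvc
Hunk 5: at line 1 remove [yhnpv,qyd,fbp] add [jue,krcr,hwsm] -> 10 lines: fytsv hoqcm jue krcr hwsm dhlmh ensry bzmz rbqrx ptvc
Final line count: 10

Answer: 10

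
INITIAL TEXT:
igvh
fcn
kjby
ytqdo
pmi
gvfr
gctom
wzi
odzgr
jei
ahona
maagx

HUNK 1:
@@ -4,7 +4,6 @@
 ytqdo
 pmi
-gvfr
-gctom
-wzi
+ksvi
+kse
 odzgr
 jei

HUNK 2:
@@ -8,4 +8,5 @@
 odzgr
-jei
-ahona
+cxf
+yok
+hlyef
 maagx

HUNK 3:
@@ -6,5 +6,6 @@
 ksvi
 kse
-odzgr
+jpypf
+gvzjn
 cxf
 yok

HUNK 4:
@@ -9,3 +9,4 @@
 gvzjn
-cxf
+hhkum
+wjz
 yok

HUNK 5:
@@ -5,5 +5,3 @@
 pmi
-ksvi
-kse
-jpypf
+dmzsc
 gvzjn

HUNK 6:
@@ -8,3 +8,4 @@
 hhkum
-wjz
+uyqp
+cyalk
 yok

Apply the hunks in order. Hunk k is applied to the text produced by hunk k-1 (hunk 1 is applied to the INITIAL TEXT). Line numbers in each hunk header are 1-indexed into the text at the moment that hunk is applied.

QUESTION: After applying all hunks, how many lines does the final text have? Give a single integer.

Hunk 1: at line 4 remove [gvfr,gctom,wzi] add [ksvi,kse] -> 11 lines: igvh fcn kjby ytqdo pmi ksvi kse odzgr jei ahona maagx
Hunk 2: at line 8 remove [jei,ahona] add [cxf,yok,hlyef] -> 12 lines: igvh fcn kjby ytqdo pmi ksvi kse odzgr cxf yok hlyef maagx
Hunk 3: at line 6 remove [odzgr] add [jpypf,gvzjn] -> 13 lines: igvh fcn kjby ytqdo pmi ksvi kse jpypf gvzjn cxf yok hlyef maagx
Hunk 4: at line 9 remove [cxf] add [hhkum,wjz] -> 14 lines: igvh fcn kjby ytqdo pmi ksvi kse jpypf gvzjn hhkum wjz yok hlyef maagx
Hunk 5: at line 5 remove [ksvi,kse,jpypf] add [dmzsc] -> 12 lines: igvh fcn kjby ytqdo pmi dmzsc gvzjn hhkum wjz yok hlyef maagx
Hunk 6: at line 8 remove [wjz] add [uyqp,cyalk] -> 13 lines: igvh fcn kjby ytqdo pmi dmzsc gvzjn hhkum uyqp cyalk yok hlyef maagx
Final line count: 13

Answer: 13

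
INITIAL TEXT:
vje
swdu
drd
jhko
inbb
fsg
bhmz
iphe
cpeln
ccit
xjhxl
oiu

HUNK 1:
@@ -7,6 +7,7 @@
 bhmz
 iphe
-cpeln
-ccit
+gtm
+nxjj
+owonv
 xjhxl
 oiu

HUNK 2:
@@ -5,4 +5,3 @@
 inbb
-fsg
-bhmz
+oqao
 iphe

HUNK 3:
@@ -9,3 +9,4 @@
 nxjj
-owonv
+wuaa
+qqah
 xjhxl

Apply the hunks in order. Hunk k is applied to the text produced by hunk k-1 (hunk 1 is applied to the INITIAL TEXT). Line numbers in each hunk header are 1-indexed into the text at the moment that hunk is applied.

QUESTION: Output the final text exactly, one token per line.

Hunk 1: at line 7 remove [cpeln,ccit] add [gtm,nxjj,owonv] -> 13 lines: vje swdu drd jhko inbb fsg bhmz iphe gtm nxjj owonv xjhxl oiu
Hunk 2: at line 5 remove [fsg,bhmz] add [oqao] -> 12 lines: vje swdu drd jhko inbb oqao iphe gtm nxjj owonv xjhxl oiu
Hunk 3: at line 9 remove [owonv] add [wuaa,qqah] -> 13 lines: vje swdu drd jhko inbb oqao iphe gtm nxjj wuaa qqah xjhxl oiu

Answer: vje
swdu
drd
jhko
inbb
oqao
iphe
gtm
nxjj
wuaa
qqah
xjhxl
oiu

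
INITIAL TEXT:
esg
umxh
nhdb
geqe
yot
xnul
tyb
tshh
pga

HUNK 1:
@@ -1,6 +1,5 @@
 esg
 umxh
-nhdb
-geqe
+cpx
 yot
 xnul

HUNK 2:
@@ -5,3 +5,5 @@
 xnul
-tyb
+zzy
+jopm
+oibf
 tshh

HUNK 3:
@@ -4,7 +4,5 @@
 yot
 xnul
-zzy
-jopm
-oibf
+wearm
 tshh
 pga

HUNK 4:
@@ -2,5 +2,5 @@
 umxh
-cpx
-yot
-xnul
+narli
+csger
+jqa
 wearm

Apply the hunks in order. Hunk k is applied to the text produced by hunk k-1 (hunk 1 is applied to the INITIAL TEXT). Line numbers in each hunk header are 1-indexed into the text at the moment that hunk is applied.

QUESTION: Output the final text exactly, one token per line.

Hunk 1: at line 1 remove [nhdb,geqe] add [cpx] -> 8 lines: esg umxh cpx yot xnul tyb tshh pga
Hunk 2: at line 5 remove [tyb] add [zzy,jopm,oibf] -> 10 lines: esg umxh cpx yot xnul zzy jopm oibf tshh pga
Hunk 3: at line 4 remove [zzy,jopm,oibf] add [wearm] -> 8 lines: esg umxh cpx yot xnul wearm tshh pga
Hunk 4: at line 2 remove [cpx,yot,xnul] add [narli,csger,jqa] -> 8 lines: esg umxh narli csger jqa wearm tshh pga

Answer: esg
umxh
narli
csger
jqa
wearm
tshh
pga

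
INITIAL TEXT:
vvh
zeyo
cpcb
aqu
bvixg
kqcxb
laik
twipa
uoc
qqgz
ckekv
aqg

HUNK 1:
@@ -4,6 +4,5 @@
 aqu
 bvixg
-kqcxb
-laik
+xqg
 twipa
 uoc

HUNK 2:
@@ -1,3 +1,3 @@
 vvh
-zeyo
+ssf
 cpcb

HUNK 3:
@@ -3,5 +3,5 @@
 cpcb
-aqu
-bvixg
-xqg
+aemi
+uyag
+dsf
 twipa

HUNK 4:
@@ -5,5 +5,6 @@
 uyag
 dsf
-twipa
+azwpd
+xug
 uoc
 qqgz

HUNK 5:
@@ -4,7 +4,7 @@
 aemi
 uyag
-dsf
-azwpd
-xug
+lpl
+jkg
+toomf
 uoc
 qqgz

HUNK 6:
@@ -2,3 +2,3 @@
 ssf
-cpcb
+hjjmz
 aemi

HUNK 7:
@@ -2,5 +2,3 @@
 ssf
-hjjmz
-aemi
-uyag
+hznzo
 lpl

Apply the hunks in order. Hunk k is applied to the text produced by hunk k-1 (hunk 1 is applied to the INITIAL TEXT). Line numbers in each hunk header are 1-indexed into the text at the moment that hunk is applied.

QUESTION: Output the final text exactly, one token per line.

Hunk 1: at line 4 remove [kqcxb,laik] add [xqg] -> 11 lines: vvh zeyo cpcb aqu bvixg xqg twipa uoc qqgz ckekv aqg
Hunk 2: at line 1 remove [zeyo] add [ssf] -> 11 lines: vvh ssf cpcb aqu bvixg xqg twipa uoc qqgz ckekv aqg
Hunk 3: at line 3 remove [aqu,bvixg,xqg] add [aemi,uyag,dsf] -> 11 lines: vvh ssf cpcb aemi uyag dsf twipa uoc qqgz ckekv aqg
Hunk 4: at line 5 remove [twipa] add [azwpd,xug] -> 12 lines: vvh ssf cpcb aemi uyag dsf azwpd xug uoc qqgz ckekv aqg
Hunk 5: at line 4 remove [dsf,azwpd,xug] add [lpl,jkg,toomf] -> 12 lines: vvh ssf cpcb aemi uyag lpl jkg toomf uoc qqgz ckekv aqg
Hunk 6: at line 2 remove [cpcb] add [hjjmz] -> 12 lines: vvh ssf hjjmz aemi uyag lpl jkg toomf uoc qqgz ckekv aqg
Hunk 7: at line 2 remove [hjjmz,aemi,uyag] add [hznzo] -> 10 lines: vvh ssf hznzo lpl jkg toomf uoc qqgz ckekv aqg

Answer: vvh
ssf
hznzo
lpl
jkg
toomf
uoc
qqgz
ckekv
aqg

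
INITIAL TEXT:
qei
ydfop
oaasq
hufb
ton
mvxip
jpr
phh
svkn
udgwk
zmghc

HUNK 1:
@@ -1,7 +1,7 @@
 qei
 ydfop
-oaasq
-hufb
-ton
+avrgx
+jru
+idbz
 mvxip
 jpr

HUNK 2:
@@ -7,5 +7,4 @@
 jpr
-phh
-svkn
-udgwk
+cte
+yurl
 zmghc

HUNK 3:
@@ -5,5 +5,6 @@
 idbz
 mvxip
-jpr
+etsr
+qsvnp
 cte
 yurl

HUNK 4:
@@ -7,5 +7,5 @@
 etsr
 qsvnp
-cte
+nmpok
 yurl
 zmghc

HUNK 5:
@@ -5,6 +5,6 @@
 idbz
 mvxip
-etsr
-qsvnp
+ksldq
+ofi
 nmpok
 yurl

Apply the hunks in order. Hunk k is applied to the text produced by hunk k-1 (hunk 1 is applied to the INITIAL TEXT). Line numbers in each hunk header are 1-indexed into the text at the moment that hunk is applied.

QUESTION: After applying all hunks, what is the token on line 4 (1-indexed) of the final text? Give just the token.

Answer: jru

Derivation:
Hunk 1: at line 1 remove [oaasq,hufb,ton] add [avrgx,jru,idbz] -> 11 lines: qei ydfop avrgx jru idbz mvxip jpr phh svkn udgwk zmghc
Hunk 2: at line 7 remove [phh,svkn,udgwk] add [cte,yurl] -> 10 lines: qei ydfop avrgx jru idbz mvxip jpr cte yurl zmghc
Hunk 3: at line 5 remove [jpr] add [etsr,qsvnp] -> 11 lines: qei ydfop avrgx jru idbz mvxip etsr qsvnp cte yurl zmghc
Hunk 4: at line 7 remove [cte] add [nmpok] -> 11 lines: qei ydfop avrgx jru idbz mvxip etsr qsvnp nmpok yurl zmghc
Hunk 5: at line 5 remove [etsr,qsvnp] add [ksldq,ofi] -> 11 lines: qei ydfop avrgx jru idbz mvxip ksldq ofi nmpok yurl zmghc
Final line 4: jru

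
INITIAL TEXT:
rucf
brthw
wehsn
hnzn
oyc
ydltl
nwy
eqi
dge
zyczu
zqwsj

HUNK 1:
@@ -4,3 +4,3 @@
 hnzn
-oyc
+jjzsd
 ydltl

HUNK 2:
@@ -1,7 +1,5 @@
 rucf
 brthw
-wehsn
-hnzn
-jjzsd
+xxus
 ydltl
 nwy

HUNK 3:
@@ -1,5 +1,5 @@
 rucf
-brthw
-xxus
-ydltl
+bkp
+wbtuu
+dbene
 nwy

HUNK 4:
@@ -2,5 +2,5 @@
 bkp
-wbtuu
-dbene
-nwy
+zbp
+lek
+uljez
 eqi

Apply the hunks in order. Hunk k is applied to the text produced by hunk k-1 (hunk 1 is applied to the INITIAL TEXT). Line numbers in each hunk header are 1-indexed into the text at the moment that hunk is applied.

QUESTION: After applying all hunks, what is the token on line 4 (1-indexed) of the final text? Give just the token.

Hunk 1: at line 4 remove [oyc] add [jjzsd] -> 11 lines: rucf brthw wehsn hnzn jjzsd ydltl nwy eqi dge zyczu zqwsj
Hunk 2: at line 1 remove [wehsn,hnzn,jjzsd] add [xxus] -> 9 lines: rucf brthw xxus ydltl nwy eqi dge zyczu zqwsj
Hunk 3: at line 1 remove [brthw,xxus,ydltl] add [bkp,wbtuu,dbene] -> 9 lines: rucf bkp wbtuu dbene nwy eqi dge zyczu zqwsj
Hunk 4: at line 2 remove [wbtuu,dbene,nwy] add [zbp,lek,uljez] -> 9 lines: rucf bkp zbp lek uljez eqi dge zyczu zqwsj
Final line 4: lek

Answer: lek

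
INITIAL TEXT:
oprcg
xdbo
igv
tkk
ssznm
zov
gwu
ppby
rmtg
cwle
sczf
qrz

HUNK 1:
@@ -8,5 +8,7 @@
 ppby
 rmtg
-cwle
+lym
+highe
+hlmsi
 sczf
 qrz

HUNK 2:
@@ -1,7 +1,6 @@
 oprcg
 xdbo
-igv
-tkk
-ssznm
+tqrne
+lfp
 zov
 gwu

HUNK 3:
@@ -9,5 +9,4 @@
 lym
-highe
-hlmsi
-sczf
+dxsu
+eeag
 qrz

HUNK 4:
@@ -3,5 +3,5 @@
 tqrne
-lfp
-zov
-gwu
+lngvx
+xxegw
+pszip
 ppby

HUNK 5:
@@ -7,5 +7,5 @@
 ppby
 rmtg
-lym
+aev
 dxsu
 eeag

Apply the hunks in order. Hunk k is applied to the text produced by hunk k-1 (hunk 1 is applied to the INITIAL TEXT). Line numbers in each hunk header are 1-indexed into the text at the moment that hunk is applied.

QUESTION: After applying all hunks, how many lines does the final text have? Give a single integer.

Answer: 12

Derivation:
Hunk 1: at line 8 remove [cwle] add [lym,highe,hlmsi] -> 14 lines: oprcg xdbo igv tkk ssznm zov gwu ppby rmtg lym highe hlmsi sczf qrz
Hunk 2: at line 1 remove [igv,tkk,ssznm] add [tqrne,lfp] -> 13 lines: oprcg xdbo tqrne lfp zov gwu ppby rmtg lym highe hlmsi sczf qrz
Hunk 3: at line 9 remove [highe,hlmsi,sczf] add [dxsu,eeag] -> 12 lines: oprcg xdbo tqrne lfp zov gwu ppby rmtg lym dxsu eeag qrz
Hunk 4: at line 3 remove [lfp,zov,gwu] add [lngvx,xxegw,pszip] -> 12 lines: oprcg xdbo tqrne lngvx xxegw pszip ppby rmtg lym dxsu eeag qrz
Hunk 5: at line 7 remove [lym] add [aev] -> 12 lines: oprcg xdbo tqrne lngvx xxegw pszip ppby rmtg aev dxsu eeag qrz
Final line count: 12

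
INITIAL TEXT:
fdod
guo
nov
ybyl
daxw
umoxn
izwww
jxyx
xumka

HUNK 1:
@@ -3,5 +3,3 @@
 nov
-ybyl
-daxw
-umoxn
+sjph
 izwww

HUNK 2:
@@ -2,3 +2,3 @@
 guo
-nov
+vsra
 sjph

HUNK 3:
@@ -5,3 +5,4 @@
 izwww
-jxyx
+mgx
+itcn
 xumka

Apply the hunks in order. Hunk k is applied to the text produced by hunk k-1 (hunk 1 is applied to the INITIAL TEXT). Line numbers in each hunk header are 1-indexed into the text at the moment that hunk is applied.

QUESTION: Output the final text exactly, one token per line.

Hunk 1: at line 3 remove [ybyl,daxw,umoxn] add [sjph] -> 7 lines: fdod guo nov sjph izwww jxyx xumka
Hunk 2: at line 2 remove [nov] add [vsra] -> 7 lines: fdod guo vsra sjph izwww jxyx xumka
Hunk 3: at line 5 remove [jxyx] add [mgx,itcn] -> 8 lines: fdod guo vsra sjph izwww mgx itcn xumka

Answer: fdod
guo
vsra
sjph
izwww
mgx
itcn
xumka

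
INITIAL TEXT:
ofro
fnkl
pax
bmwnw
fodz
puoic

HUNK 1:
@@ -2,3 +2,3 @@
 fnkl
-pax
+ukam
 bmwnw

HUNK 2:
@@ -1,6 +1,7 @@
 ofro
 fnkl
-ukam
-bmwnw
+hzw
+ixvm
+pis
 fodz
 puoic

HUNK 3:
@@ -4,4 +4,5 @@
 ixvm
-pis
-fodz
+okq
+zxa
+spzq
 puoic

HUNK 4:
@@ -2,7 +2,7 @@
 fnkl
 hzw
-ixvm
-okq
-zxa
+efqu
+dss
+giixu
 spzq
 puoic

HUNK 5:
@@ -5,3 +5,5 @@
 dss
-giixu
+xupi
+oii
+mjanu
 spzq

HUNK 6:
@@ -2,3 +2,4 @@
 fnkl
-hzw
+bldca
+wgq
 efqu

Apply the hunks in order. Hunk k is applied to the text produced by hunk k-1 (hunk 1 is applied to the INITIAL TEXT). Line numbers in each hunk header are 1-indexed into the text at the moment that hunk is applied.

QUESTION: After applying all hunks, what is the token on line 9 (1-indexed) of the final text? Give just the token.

Hunk 1: at line 2 remove [pax] add [ukam] -> 6 lines: ofro fnkl ukam bmwnw fodz puoic
Hunk 2: at line 1 remove [ukam,bmwnw] add [hzw,ixvm,pis] -> 7 lines: ofro fnkl hzw ixvm pis fodz puoic
Hunk 3: at line 4 remove [pis,fodz] add [okq,zxa,spzq] -> 8 lines: ofro fnkl hzw ixvm okq zxa spzq puoic
Hunk 4: at line 2 remove [ixvm,okq,zxa] add [efqu,dss,giixu] -> 8 lines: ofro fnkl hzw efqu dss giixu spzq puoic
Hunk 5: at line 5 remove [giixu] add [xupi,oii,mjanu] -> 10 lines: ofro fnkl hzw efqu dss xupi oii mjanu spzq puoic
Hunk 6: at line 2 remove [hzw] add [bldca,wgq] -> 11 lines: ofro fnkl bldca wgq efqu dss xupi oii mjanu spzq puoic
Final line 9: mjanu

Answer: mjanu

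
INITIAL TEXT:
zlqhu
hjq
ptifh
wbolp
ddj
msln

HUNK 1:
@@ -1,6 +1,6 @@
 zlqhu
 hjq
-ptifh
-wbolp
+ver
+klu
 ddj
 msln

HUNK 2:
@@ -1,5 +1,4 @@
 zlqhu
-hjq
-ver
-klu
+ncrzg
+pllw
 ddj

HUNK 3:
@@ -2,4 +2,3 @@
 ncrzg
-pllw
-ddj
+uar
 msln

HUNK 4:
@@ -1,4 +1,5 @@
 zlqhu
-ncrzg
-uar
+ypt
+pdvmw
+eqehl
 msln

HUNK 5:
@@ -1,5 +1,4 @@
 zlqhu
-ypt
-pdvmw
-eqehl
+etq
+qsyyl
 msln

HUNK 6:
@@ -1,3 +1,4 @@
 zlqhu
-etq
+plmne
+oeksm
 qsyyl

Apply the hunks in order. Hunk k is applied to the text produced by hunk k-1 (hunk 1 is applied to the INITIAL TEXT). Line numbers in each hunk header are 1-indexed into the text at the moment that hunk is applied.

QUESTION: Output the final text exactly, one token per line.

Answer: zlqhu
plmne
oeksm
qsyyl
msln

Derivation:
Hunk 1: at line 1 remove [ptifh,wbolp] add [ver,klu] -> 6 lines: zlqhu hjq ver klu ddj msln
Hunk 2: at line 1 remove [hjq,ver,klu] add [ncrzg,pllw] -> 5 lines: zlqhu ncrzg pllw ddj msln
Hunk 3: at line 2 remove [pllw,ddj] add [uar] -> 4 lines: zlqhu ncrzg uar msln
Hunk 4: at line 1 remove [ncrzg,uar] add [ypt,pdvmw,eqehl] -> 5 lines: zlqhu ypt pdvmw eqehl msln
Hunk 5: at line 1 remove [ypt,pdvmw,eqehl] add [etq,qsyyl] -> 4 lines: zlqhu etq qsyyl msln
Hunk 6: at line 1 remove [etq] add [plmne,oeksm] -> 5 lines: zlqhu plmne oeksm qsyyl msln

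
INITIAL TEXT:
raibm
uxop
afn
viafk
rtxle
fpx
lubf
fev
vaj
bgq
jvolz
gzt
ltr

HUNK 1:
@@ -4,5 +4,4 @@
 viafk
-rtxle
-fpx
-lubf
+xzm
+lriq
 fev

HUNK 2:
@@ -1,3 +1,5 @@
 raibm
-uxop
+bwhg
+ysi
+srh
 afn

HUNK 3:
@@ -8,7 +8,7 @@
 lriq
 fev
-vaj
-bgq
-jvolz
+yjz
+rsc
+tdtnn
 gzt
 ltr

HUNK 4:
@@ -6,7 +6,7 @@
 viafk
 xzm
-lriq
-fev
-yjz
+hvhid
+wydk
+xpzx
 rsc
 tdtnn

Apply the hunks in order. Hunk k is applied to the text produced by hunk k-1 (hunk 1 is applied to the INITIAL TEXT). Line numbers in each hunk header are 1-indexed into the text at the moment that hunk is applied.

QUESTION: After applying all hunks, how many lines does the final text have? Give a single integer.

Answer: 14

Derivation:
Hunk 1: at line 4 remove [rtxle,fpx,lubf] add [xzm,lriq] -> 12 lines: raibm uxop afn viafk xzm lriq fev vaj bgq jvolz gzt ltr
Hunk 2: at line 1 remove [uxop] add [bwhg,ysi,srh] -> 14 lines: raibm bwhg ysi srh afn viafk xzm lriq fev vaj bgq jvolz gzt ltr
Hunk 3: at line 8 remove [vaj,bgq,jvolz] add [yjz,rsc,tdtnn] -> 14 lines: raibm bwhg ysi srh afn viafk xzm lriq fev yjz rsc tdtnn gzt ltr
Hunk 4: at line 6 remove [lriq,fev,yjz] add [hvhid,wydk,xpzx] -> 14 lines: raibm bwhg ysi srh afn viafk xzm hvhid wydk xpzx rsc tdtnn gzt ltr
Final line count: 14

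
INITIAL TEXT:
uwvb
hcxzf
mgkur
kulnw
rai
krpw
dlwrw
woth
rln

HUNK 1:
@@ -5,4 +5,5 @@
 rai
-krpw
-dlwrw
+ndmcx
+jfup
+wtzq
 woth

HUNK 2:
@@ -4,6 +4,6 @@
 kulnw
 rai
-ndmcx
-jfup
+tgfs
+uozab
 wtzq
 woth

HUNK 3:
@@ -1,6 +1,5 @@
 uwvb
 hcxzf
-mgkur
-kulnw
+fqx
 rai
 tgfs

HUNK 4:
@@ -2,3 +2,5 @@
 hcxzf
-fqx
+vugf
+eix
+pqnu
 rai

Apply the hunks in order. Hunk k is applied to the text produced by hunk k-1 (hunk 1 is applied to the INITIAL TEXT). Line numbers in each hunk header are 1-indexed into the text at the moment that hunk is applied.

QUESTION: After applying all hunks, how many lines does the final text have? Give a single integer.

Answer: 11

Derivation:
Hunk 1: at line 5 remove [krpw,dlwrw] add [ndmcx,jfup,wtzq] -> 10 lines: uwvb hcxzf mgkur kulnw rai ndmcx jfup wtzq woth rln
Hunk 2: at line 4 remove [ndmcx,jfup] add [tgfs,uozab] -> 10 lines: uwvb hcxzf mgkur kulnw rai tgfs uozab wtzq woth rln
Hunk 3: at line 1 remove [mgkur,kulnw] add [fqx] -> 9 lines: uwvb hcxzf fqx rai tgfs uozab wtzq woth rln
Hunk 4: at line 2 remove [fqx] add [vugf,eix,pqnu] -> 11 lines: uwvb hcxzf vugf eix pqnu rai tgfs uozab wtzq woth rln
Final line count: 11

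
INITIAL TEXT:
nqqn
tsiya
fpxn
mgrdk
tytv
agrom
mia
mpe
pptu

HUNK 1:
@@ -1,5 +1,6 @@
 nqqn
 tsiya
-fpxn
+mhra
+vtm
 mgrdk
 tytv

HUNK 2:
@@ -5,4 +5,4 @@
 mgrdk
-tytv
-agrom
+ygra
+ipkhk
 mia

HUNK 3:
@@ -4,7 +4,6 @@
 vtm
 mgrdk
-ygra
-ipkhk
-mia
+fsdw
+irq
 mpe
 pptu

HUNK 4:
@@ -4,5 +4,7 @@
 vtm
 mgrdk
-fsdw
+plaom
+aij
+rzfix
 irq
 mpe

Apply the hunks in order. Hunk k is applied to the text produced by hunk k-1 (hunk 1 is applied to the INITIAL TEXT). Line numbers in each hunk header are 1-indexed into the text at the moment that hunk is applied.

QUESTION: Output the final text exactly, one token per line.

Answer: nqqn
tsiya
mhra
vtm
mgrdk
plaom
aij
rzfix
irq
mpe
pptu

Derivation:
Hunk 1: at line 1 remove [fpxn] add [mhra,vtm] -> 10 lines: nqqn tsiya mhra vtm mgrdk tytv agrom mia mpe pptu
Hunk 2: at line 5 remove [tytv,agrom] add [ygra,ipkhk] -> 10 lines: nqqn tsiya mhra vtm mgrdk ygra ipkhk mia mpe pptu
Hunk 3: at line 4 remove [ygra,ipkhk,mia] add [fsdw,irq] -> 9 lines: nqqn tsiya mhra vtm mgrdk fsdw irq mpe pptu
Hunk 4: at line 4 remove [fsdw] add [plaom,aij,rzfix] -> 11 lines: nqqn tsiya mhra vtm mgrdk plaom aij rzfix irq mpe pptu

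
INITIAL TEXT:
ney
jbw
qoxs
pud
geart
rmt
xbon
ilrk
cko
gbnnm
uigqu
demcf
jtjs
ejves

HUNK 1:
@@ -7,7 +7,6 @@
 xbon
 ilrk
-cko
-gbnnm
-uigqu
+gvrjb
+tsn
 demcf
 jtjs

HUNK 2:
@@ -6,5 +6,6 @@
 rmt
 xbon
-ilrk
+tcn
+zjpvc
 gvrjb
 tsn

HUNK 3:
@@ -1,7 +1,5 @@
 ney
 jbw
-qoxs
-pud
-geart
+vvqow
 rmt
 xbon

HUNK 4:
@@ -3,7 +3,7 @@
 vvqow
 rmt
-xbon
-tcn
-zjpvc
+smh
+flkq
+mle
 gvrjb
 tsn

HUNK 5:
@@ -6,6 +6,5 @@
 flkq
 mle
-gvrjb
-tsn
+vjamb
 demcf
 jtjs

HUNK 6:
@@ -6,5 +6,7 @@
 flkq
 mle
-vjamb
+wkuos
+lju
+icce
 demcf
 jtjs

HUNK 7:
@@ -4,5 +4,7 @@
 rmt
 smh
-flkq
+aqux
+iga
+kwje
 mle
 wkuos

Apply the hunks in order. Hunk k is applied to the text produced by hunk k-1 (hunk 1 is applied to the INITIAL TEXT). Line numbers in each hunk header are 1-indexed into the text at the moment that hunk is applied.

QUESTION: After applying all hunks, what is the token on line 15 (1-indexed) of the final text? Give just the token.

Hunk 1: at line 7 remove [cko,gbnnm,uigqu] add [gvrjb,tsn] -> 13 lines: ney jbw qoxs pud geart rmt xbon ilrk gvrjb tsn demcf jtjs ejves
Hunk 2: at line 6 remove [ilrk] add [tcn,zjpvc] -> 14 lines: ney jbw qoxs pud geart rmt xbon tcn zjpvc gvrjb tsn demcf jtjs ejves
Hunk 3: at line 1 remove [qoxs,pud,geart] add [vvqow] -> 12 lines: ney jbw vvqow rmt xbon tcn zjpvc gvrjb tsn demcf jtjs ejves
Hunk 4: at line 3 remove [xbon,tcn,zjpvc] add [smh,flkq,mle] -> 12 lines: ney jbw vvqow rmt smh flkq mle gvrjb tsn demcf jtjs ejves
Hunk 5: at line 6 remove [gvrjb,tsn] add [vjamb] -> 11 lines: ney jbw vvqow rmt smh flkq mle vjamb demcf jtjs ejves
Hunk 6: at line 6 remove [vjamb] add [wkuos,lju,icce] -> 13 lines: ney jbw vvqow rmt smh flkq mle wkuos lju icce demcf jtjs ejves
Hunk 7: at line 4 remove [flkq] add [aqux,iga,kwje] -> 15 lines: ney jbw vvqow rmt smh aqux iga kwje mle wkuos lju icce demcf jtjs ejves
Final line 15: ejves

Answer: ejves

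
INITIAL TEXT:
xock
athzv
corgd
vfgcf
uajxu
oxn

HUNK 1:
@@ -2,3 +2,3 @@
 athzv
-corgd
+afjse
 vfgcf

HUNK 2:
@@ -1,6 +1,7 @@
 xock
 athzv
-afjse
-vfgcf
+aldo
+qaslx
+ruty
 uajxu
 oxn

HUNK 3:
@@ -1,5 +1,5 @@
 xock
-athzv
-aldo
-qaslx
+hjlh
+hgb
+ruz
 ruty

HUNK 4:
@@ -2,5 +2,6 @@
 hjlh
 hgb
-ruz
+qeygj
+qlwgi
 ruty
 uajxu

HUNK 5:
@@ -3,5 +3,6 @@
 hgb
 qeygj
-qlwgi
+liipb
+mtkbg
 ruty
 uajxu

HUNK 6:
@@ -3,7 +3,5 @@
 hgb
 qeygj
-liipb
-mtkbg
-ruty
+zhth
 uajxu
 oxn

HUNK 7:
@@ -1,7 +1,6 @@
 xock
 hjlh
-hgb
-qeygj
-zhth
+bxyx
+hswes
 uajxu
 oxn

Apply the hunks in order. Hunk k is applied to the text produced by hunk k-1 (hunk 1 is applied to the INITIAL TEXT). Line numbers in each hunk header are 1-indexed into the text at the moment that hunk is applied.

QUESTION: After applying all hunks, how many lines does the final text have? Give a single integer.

Answer: 6

Derivation:
Hunk 1: at line 2 remove [corgd] add [afjse] -> 6 lines: xock athzv afjse vfgcf uajxu oxn
Hunk 2: at line 1 remove [afjse,vfgcf] add [aldo,qaslx,ruty] -> 7 lines: xock athzv aldo qaslx ruty uajxu oxn
Hunk 3: at line 1 remove [athzv,aldo,qaslx] add [hjlh,hgb,ruz] -> 7 lines: xock hjlh hgb ruz ruty uajxu oxn
Hunk 4: at line 2 remove [ruz] add [qeygj,qlwgi] -> 8 lines: xock hjlh hgb qeygj qlwgi ruty uajxu oxn
Hunk 5: at line 3 remove [qlwgi] add [liipb,mtkbg] -> 9 lines: xock hjlh hgb qeygj liipb mtkbg ruty uajxu oxn
Hunk 6: at line 3 remove [liipb,mtkbg,ruty] add [zhth] -> 7 lines: xock hjlh hgb qeygj zhth uajxu oxn
Hunk 7: at line 1 remove [hgb,qeygj,zhth] add [bxyx,hswes] -> 6 lines: xock hjlh bxyx hswes uajxu oxn
Final line count: 6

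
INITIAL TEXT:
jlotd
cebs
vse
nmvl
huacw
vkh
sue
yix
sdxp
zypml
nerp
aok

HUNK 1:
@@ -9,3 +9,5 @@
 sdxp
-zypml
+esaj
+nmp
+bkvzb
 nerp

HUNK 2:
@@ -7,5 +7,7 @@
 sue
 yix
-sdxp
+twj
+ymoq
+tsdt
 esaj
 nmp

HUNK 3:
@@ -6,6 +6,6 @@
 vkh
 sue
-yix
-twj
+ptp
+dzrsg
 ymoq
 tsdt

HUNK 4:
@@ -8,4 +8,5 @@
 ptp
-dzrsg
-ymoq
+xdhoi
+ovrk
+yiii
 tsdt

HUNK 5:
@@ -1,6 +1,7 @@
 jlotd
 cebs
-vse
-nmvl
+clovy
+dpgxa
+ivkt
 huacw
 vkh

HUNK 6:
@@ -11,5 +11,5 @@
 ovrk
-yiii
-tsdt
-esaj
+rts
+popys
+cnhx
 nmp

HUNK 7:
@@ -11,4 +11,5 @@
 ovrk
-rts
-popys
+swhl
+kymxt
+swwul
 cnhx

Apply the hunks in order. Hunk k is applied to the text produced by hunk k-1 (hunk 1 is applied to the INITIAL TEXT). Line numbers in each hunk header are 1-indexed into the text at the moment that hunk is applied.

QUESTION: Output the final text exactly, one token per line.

Answer: jlotd
cebs
clovy
dpgxa
ivkt
huacw
vkh
sue
ptp
xdhoi
ovrk
swhl
kymxt
swwul
cnhx
nmp
bkvzb
nerp
aok

Derivation:
Hunk 1: at line 9 remove [zypml] add [esaj,nmp,bkvzb] -> 14 lines: jlotd cebs vse nmvl huacw vkh sue yix sdxp esaj nmp bkvzb nerp aok
Hunk 2: at line 7 remove [sdxp] add [twj,ymoq,tsdt] -> 16 lines: jlotd cebs vse nmvl huacw vkh sue yix twj ymoq tsdt esaj nmp bkvzb nerp aok
Hunk 3: at line 6 remove [yix,twj] add [ptp,dzrsg] -> 16 lines: jlotd cebs vse nmvl huacw vkh sue ptp dzrsg ymoq tsdt esaj nmp bkvzb nerp aok
Hunk 4: at line 8 remove [dzrsg,ymoq] add [xdhoi,ovrk,yiii] -> 17 lines: jlotd cebs vse nmvl huacw vkh sue ptp xdhoi ovrk yiii tsdt esaj nmp bkvzb nerp aok
Hunk 5: at line 1 remove [vse,nmvl] add [clovy,dpgxa,ivkt] -> 18 lines: jlotd cebs clovy dpgxa ivkt huacw vkh sue ptp xdhoi ovrk yiii tsdt esaj nmp bkvzb nerp aok
Hunk 6: at line 11 remove [yiii,tsdt,esaj] add [rts,popys,cnhx] -> 18 lines: jlotd cebs clovy dpgxa ivkt huacw vkh sue ptp xdhoi ovrk rts popys cnhx nmp bkvzb nerp aok
Hunk 7: at line 11 remove [rts,popys] add [swhl,kymxt,swwul] -> 19 lines: jlotd cebs clovy dpgxa ivkt huacw vkh sue ptp xdhoi ovrk swhl kymxt swwul cnhx nmp bkvzb nerp aok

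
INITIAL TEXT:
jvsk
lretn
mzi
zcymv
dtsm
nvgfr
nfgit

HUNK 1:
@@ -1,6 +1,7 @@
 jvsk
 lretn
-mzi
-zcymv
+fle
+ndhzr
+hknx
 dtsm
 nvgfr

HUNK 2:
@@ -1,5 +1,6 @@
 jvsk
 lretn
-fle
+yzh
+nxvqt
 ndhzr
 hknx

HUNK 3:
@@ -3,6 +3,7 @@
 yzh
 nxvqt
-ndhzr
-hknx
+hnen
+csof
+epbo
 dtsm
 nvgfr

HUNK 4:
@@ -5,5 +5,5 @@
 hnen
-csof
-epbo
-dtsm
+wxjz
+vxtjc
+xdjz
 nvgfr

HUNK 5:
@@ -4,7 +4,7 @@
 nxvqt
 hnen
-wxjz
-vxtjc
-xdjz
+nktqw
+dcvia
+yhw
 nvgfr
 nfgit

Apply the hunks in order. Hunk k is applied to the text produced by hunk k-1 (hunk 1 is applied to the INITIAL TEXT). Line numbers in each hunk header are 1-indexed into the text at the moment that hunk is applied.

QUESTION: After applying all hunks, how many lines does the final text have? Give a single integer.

Answer: 10

Derivation:
Hunk 1: at line 1 remove [mzi,zcymv] add [fle,ndhzr,hknx] -> 8 lines: jvsk lretn fle ndhzr hknx dtsm nvgfr nfgit
Hunk 2: at line 1 remove [fle] add [yzh,nxvqt] -> 9 lines: jvsk lretn yzh nxvqt ndhzr hknx dtsm nvgfr nfgit
Hunk 3: at line 3 remove [ndhzr,hknx] add [hnen,csof,epbo] -> 10 lines: jvsk lretn yzh nxvqt hnen csof epbo dtsm nvgfr nfgit
Hunk 4: at line 5 remove [csof,epbo,dtsm] add [wxjz,vxtjc,xdjz] -> 10 lines: jvsk lretn yzh nxvqt hnen wxjz vxtjc xdjz nvgfr nfgit
Hunk 5: at line 4 remove [wxjz,vxtjc,xdjz] add [nktqw,dcvia,yhw] -> 10 lines: jvsk lretn yzh nxvqt hnen nktqw dcvia yhw nvgfr nfgit
Final line count: 10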